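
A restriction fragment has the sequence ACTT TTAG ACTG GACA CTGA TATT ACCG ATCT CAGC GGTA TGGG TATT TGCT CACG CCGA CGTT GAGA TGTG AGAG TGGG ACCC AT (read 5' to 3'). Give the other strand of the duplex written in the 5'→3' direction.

5'-ATGGGTCCCACTCTCACATCTCAACGTCGGCGTGAGCAAATACCCATACCGCTGAGATCGGTAATATCAGTGTCCAGTCTAAAAGT-3'

The complement of ACTTTTAGACTGGACACTGATATTACCGATCTCAGCGGTATGGGTATTTGCTCACGCCGACGTTGAGATGTGAGAGTGGGACCCAT is TGAAAATCTGACCTGTGACTATAATGGCTAGAGTCGCCATACCCATAAACGAGTGCGGCTGCAACTCTACACTCTCACCCTGGGTA (A↔T, G↔C). DNA strands are antiparallel, so the complementary strand runs 3'→5'; reversing gives the 5'→3' form.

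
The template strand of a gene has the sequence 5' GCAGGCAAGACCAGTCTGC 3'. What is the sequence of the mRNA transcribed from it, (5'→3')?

5'-GCAGACUGGUCUUGCCUGC-3'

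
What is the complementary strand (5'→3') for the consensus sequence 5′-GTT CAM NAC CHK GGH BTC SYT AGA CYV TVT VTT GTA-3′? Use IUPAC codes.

Standard pairs A↔T, G↔C; ambiguity codes pair Y↔R, M↔K, S↔S, B↔V, H↔D, N↔N. Complement (CAAGTKNTGGDMCCDVAGSRATCTGRBABABAACAT), then reverse for 5'→3'.

5'-TACAABABABRGTCTARSGAVDCCMDGGTNKTGAAC-3'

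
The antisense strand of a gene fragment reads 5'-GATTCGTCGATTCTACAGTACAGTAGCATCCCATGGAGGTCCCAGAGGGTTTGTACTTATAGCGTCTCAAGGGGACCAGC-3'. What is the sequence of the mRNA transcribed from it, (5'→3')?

RNA polymerase reads the template 3'→5' and synthesizes mRNA 5'→3' by base-pairing (A→U, T→A, G↔C). The complement of the template is CTAAGCAGCTAAGATGTCATGTCATCGTAGGGTACCTCCAGGGTCTCCCAAACATGAATATCGCAGAGTTCCCCTGGTCG; antiparallel, so 5'→3' the coding strand is GCTGGTCCCCTTGAGACGCTATAAGTACAAACCCTCTGGGACCTCCATGGGATGCTACTGTACTGTAGAATCGACGAATC. Replace T with U for the mRNA.

5'-GCUGGUCCCCUUGAGACGCUAUAAGUACAAACCCUCUGGGACCUCCAUGGGAUGCUACUGUACUGUAGAAUCGACGAAUC-3'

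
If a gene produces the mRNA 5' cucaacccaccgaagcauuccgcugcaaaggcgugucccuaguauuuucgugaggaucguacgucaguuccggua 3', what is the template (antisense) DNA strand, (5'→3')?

Replace U with T to get the coding DNA strand: CTCAACCCACCGAAGCATTCCGCTGCAAAGGCGTGTCCCTAGTATTTTCGTGAGGATCGTACGTCAGTTCCGGTA. The template strand is its reverse complement (complement GAGTTGGGTGGCTTCGTAAGGCGACGTTTCCGCACAGGGATCATAAAAGCACTCCTAGCATGCAGTCAAGGCCAT, then reverse).

5'-TACCGGAACTGACGTACGATCCTCACGAAAATACTAGGGACACGCCTTTGCAGCGGAATGCTTCGGTGGGTTGAG-3'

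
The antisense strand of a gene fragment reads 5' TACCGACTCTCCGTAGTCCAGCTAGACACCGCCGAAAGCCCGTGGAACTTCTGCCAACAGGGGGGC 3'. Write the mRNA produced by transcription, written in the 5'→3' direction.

5'-GCCCCCCUGUUGGCAGAAGUUCCACGGGCUUUCGGCGGUGUCUAGCUGGACUACGGAGAGUCGGUA-3'

RNA polymerase reads the template 3'→5' and synthesizes mRNA 5'→3' by base-pairing (A→U, T→A, G↔C). The complement of the template is ATGGCTGAGAGGCATCAGGTCGATCTGTGGCGGCTTTCGGGCACCTTGAAGACGGTTGTCCCCCCG; antiparallel, so 5'→3' the coding strand is GCCCCCCTGTTGGCAGAAGTTCCACGGGCTTTCGGCGGTGTCTAGCTGGACTACGGAGAGTCGGTA. Replace T with U for the mRNA.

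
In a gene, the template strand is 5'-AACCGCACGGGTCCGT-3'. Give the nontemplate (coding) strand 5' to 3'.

The coding strand is complementary and antiparallel to the template: take the complement (A↔T, G↔C) and reverse.

5′-ACGGACCCGTGCGGTT-3′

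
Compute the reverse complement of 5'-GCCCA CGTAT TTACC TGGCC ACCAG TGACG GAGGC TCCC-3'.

Reading the sequence 3'→5' and pairing each base (A↔T, G↔C) gives the reverse complement directly.

5'-GGGAGCCTCCGTCACTGGTGGCCAGGTAAATACGTGGGC-3'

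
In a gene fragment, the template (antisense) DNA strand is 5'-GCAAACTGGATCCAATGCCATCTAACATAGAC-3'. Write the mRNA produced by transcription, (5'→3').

5'-GUCUAUGUUAGAUGGCAUUGGAUCCAGUUUGC-3'

The mRNA has the sequence of the coding strand (reverse complement of the template) with T→U. Reverse complement of GCAAACTGGATCCAATGCCATCTAACATAGAC is GTCTATGTTAGATGGCATTGGATCCAGTTTGC; then T→U.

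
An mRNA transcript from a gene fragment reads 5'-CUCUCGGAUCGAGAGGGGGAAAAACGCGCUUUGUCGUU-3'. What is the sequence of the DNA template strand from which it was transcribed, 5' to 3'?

Replace U with T to get the coding DNA strand: CTCTCGGATCGAGAGGGGGAAAAACGCGCTTTGTCGTT. The template strand is its reverse complement (complement GAGAGCCTAGCTCTCCCCCTTTTTGCGCGAAACAGCAA, then reverse).

5'-AACGACAAAGCGCGTTTTTCCCCCTCTCGATCCGAGAG-3'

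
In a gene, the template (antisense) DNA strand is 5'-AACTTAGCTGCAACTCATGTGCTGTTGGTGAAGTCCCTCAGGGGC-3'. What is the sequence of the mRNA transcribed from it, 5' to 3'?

5'-GCCCCUGAGGGACUUCACCAACAGCACAUGAGUUGCAGCUAAGUU-3'

RNA polymerase reads the template 3'→5' and synthesizes mRNA 5'→3' by base-pairing (A→U, T→A, G↔C). The complement of the template is TTGAATCGACGTTGAGTACACGACAACCACTTCAGGGAGTCCCCG; antiparallel, so 5'→3' the coding strand is GCCCCTGAGGGACTTCACCAACAGCACATGAGTTGCAGCTAAGTT. Replace T with U for the mRNA.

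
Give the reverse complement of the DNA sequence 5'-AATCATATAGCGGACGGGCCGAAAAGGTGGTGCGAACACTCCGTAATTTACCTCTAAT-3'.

5'-ATTAGAGGTAAATTACGGAGTGTTCGCACCACCTTTTCGGCCCGTCCGCTATATGATT-3'

Reading the sequence 3'→5' and pairing each base (A↔T, G↔C) gives the reverse complement directly.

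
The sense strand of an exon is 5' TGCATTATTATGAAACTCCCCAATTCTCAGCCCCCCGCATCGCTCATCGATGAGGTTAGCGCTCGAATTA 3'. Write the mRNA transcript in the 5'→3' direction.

5'-UGCAUUAUUAUGAAACUCCCCAAUUCUCAGCCCCCCGCAUCGCUCAUCGAUGAGGUUAGCGCUCGAAUUA-3'

The mRNA is synthesized from the template strand, so it matches the coding strand with T replaced by U.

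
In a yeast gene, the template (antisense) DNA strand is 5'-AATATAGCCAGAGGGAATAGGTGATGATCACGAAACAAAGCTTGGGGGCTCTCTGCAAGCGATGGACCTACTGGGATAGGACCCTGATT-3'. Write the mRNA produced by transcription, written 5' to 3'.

5'-AAUCAGGGUCCUAUCCCAGUAGGUCCAUCGCUUGCAGAGAGCCCCCAAGCUUUGUUUCGUGAUCAUCACCUAUUCCCUCUGGCUAUAUU-3'

The mRNA has the sequence of the coding strand (reverse complement of the template) with T→U. Reverse complement of AATATAGCCAGAGGGAATAGGTGATGATCACGAAACAAAGCTTGGGGGCTCTCTGCAAGCGATGGACCTACTGGGATAGGACCCTGATT is AATCAGGGTCCTATCCCAGTAGGTCCATCGCTTGCAGAGAGCCCCCAAGCTTTGTTTCGTGATCATCACCTATTCCCTCTGGCTATATT; then T→U.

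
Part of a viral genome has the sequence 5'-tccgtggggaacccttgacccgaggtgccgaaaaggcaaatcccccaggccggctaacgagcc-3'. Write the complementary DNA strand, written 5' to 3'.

5'-GGCTCGTTAGCCGGCCTGGGGGATTTGCCTTTTCGGCACCTCGGGTCAAGGGTTCCCCACGGA-3'

The complement of TCCGTGGGGAACCCTTGACCCGAGGTGCCGAAAAGGCAAATCCCCCAGGCCGGCTAACGAGCC is AGGCACCCCTTGGGAACTGGGCTCCACGGCTTTTCCGTTTAGGGGGTCCGGCCGATTGCTCGG (A↔T, G↔C). DNA strands are antiparallel, so the complementary strand runs 3'→5'; reversing gives the 5'→3' form.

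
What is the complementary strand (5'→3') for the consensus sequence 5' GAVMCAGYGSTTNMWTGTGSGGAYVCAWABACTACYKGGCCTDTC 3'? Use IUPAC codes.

5'-GAHAGGCCMRGTAGTVTWTGBRTCCSCACAWKNAASCRCTGKBTC-3'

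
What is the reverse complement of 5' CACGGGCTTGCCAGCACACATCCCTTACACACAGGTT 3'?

Complement each base (A↔T, G↔C): GTGCCCGAACGGTCGTGTGTAGGGAATGTGTGTCCAA. Then reverse.

5'-AACCTGTGTGTAAGGGATGTGTGCTGGCAAGCCCGTG-3'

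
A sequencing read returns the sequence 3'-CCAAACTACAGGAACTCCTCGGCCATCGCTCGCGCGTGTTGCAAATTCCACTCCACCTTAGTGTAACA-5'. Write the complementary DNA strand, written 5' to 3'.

5'-GGTTTGATGTCCTTGAGGAGCCGGTAGCGAGCGCGCACAACGTTTAAGGTGAGGTGGAATCACATTGT-3'

The strand is given 3'→5', so its complement runs 5'→3' in the same left-to-right order: pair each base A↔T, G↔C.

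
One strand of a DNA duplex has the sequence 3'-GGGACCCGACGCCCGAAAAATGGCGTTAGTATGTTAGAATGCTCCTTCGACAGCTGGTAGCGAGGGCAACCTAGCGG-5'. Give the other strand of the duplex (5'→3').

The strand is given 3'→5', so its complement runs 5'→3' in the same left-to-right order: pair each base A↔T, G↔C.

5'-CCCTGGGCTGCGGGCTTTTTACCGCAATCATACAATCTTACGAGGAAGCTGTCGACCATCGCTCCCGTTGGATCGCC-3'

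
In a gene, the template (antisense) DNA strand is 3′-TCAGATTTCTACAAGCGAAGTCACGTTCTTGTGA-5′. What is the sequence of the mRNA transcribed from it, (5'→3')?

5′-AGUCUAAAGAUGUUCGCUUCAGUGCAAGAACACU-3′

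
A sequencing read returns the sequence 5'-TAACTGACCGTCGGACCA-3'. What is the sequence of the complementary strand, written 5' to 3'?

The complement of TAACTGACCGTCGGACCA is ATTGACTGGCAGCCTGGT (A↔T, G↔C). DNA strands are antiparallel, so the complementary strand runs 3'→5'; reversing gives the 5'→3' form.

5'-TGGTCCGACGGTCAGTTA-3'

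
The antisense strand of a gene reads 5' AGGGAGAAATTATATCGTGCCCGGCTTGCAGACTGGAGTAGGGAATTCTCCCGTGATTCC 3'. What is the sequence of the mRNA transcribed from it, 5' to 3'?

5'-GGAAUCACGGGAGAAUUCCCUACUCCAGUCUGCAAGCCGGGCACGAUAUAAUUUCUCCCU-3'

The mRNA has the sequence of the coding strand (reverse complement of the template) with T→U. Reverse complement of AGGGAGAAATTATATCGTGCCCGGCTTGCAGACTGGAGTAGGGAATTCTCCCGTGATTCC is GGAATCACGGGAGAATTCCCTACTCCAGTCTGCAAGCCGGGCACGATATAATTTCTCCCT; then T→U.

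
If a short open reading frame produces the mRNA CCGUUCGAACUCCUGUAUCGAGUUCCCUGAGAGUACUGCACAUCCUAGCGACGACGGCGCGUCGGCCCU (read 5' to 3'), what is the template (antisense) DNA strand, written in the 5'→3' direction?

5'-AGGGCCGACGCGCCGTCGTCGCTAGGATGTGCAGTACTCTCAGGGAACTCGATACAGGAGTTCGAACGG-3'

Replace U with T to get the coding DNA strand: CCGTTCGAACTCCTGTATCGAGTTCCCTGAGAGTACTGCACATCCTAGCGACGACGGCGCGTCGGCCCT. The template strand is its reverse complement (complement GGCAAGCTTGAGGACATAGCTCAAGGGACTCTCATGACGTGTAGGATCGCTGCTGCCGCGCAGCCGGGA, then reverse).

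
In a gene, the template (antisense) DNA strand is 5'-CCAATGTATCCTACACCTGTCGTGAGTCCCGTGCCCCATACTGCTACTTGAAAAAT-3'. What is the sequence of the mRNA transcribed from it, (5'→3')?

5′-AUUUUUCAAGUAGCAGUAUGGGGCACGGGACUCACGACAGGUGUAGGAUACAUUGG-3′

The mRNA has the sequence of the coding strand (reverse complement of the template) with T→U. Reverse complement of CCAATGTATCCTACACCTGTCGTGAGTCCCGTGCCCCATACTGCTACTTGAAAAAT is ATTTTTCAAGTAGCAGTATGGGGCACGGGACTCACGACAGGTGTAGGATACATTGG; then T→U.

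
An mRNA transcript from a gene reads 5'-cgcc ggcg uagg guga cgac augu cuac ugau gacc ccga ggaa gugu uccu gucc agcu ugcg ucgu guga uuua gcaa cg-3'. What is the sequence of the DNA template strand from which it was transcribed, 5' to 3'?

Replace U with T to get the coding DNA strand: CGCCGGCGTAGGGTGACGACATGTCTACTGATGACCCCGAGGAAGTGTTCCTGTCCAGCTTGCGTCGTGTGATTTAGCAACG. The template strand is its reverse complement (complement GCGGCCGCATCCCACTGCTGTACAGATGACTACTGGGGCTCCTTCACAAGGACAGGTCGAACGCAGCACACTAAATCGTTGC, then reverse).

5'-CGTTGCTAAATCACACGACGCAAGCTGGACAGGAACACTTCCTCGGGGTCATCAGTAGACATGTCGTCACCCTACGCCGGCG-3'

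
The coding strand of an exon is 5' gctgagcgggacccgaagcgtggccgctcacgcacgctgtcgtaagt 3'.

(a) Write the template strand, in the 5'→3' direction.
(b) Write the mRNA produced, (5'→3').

(a) 5'-ACTTACGACAGCGTGCGTGAGCGGCCACGCTTCGGGTCCCGCTCAGC-3'
(b) 5'-GCUGAGCGGGACCCGAAGCGUGGCCGCUCACGCACGCUGUCGUAAGU-3'

(a) The template strand is the reverse complement of the coding strand: complement CGACTCGCCCTGGGCTTCGCACCGGCGAGTGCGTGCGACAGCATTCA, then reverse.
(b) mRNA matches the coding strand with T→U.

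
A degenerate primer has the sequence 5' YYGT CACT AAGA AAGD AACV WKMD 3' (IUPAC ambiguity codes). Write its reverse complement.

Standard pairs A↔T, G↔C; ambiguity codes pair Y↔R, M↔K, W↔W, D↔H, V↔B. Complement (RRCAGTGATTCTTTCHTTGBWMKH), then reverse for 5'→3'.

5′-HKMWBGTTHCTTTCTTAGTGACRR-3′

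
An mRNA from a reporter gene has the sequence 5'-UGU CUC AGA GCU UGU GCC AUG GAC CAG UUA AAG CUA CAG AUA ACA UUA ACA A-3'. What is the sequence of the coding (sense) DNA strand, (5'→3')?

5'-TGTCTCAGAGCTTGTGCCATGGACCAGTTAAAGCTACAGATAACATTAACAA-3'

The coding DNA strand has the same 5'→3' sequence as the mRNA with U replaced by T.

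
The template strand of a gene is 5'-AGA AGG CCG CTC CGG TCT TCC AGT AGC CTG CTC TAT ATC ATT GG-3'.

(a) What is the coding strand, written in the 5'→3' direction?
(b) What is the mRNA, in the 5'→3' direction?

(a) 5'-CCAATGATATAGAGCAGGCTACTGGAAGACCGGAGCGGCCTTCT-3'
(b) 5'-CCAAUGAUAUAGAGCAGGCUACUGGAAGACCGGAGCGGCCUUCU-3'

(a) The coding strand is the reverse complement of the template: complement TCTTCCGGCGAGGCCAGAAGGTCATCGGACGAGATATAGTAACC, then reverse.
(b) mRNA has the coding-strand sequence with T→U.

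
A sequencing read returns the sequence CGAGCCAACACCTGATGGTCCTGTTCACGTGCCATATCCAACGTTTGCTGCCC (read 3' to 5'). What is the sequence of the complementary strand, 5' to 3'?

The strand is given 3'→5', so its complement runs 5'→3' in the same left-to-right order: pair each base A↔T, G↔C.

5′-GCTCGGTTGTGGACTACCAGGACAAGTGCACGGTATAGGTTGCAAACGACGGG-3′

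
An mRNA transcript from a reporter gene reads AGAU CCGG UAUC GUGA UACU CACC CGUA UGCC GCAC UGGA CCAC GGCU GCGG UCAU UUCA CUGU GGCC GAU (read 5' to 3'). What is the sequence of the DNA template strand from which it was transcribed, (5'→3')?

5'-ATCGGCCACAGTGAAATGACCGCAGCCGTGGTCCAGTGCGGCATACGGGTGAGTATCACGATACCGGATCT-3'

Replace U with T to get the coding DNA strand: AGATCCGGTATCGTGATACTCACCCGTATGCCGCACTGGACCACGGCTGCGGTCATTTCACTGTGGCCGAT. The template strand is its reverse complement (complement TCTAGGCCATAGCACTATGAGTGGGCATACGGCGTGACCTGGTGCCGACGCCAGTAAAGTGACACCGGCTA, then reverse).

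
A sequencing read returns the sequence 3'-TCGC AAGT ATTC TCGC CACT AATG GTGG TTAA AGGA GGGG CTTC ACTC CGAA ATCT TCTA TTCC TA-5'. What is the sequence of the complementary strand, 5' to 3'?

The strand is given 3'→5', so its complement runs 5'→3' in the same left-to-right order: pair each base A↔T, G↔C.

5′-AGCGTTCATAAGAGCGGTGATTACCACCAATTTCCTCCCCGAAGTGAGGCTTTAGAAGATAAGGAT-3′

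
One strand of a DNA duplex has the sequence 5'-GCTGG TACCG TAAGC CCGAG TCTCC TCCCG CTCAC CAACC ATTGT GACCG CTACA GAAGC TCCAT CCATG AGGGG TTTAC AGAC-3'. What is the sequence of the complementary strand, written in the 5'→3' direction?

5'-GTCTGTAAACCCCTCATGGATGGAGCTTCTGTAGCGGTCACAATGGTTGGTGAGCGGGAGGAGACTCGGGCTTACGGTACCAGC-3'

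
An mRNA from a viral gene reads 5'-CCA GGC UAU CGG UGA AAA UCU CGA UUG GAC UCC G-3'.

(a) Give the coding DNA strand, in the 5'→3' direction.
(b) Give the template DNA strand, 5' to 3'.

(a) The coding strand matches the mRNA with U→T.
(b) The template strand is the reverse complement of the coding strand.

(a) 5'-CCAGGCTATCGGTGAAAATCTCGATTGGACTCCG-3'
(b) 5'-CGGAGTCCAATCGAGATTTTCACCGATAGCCTGG-3'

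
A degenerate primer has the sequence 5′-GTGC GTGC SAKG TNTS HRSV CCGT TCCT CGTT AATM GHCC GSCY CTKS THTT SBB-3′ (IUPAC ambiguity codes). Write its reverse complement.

5'-VVSAADASMAGRGSCGGDCKATTAACGAGGAACGGBSYDSANACMTSGCACGCAC-3'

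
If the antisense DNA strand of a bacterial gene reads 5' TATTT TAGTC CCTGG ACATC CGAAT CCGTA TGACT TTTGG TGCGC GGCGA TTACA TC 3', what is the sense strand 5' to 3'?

The coding strand is complementary and antiparallel to the template: take the complement (A↔T, G↔C) and reverse.

5'-GATGTAATCGCCGCGCACCAAAAGTCATACGGATTCGGATGTCCAGGGACTAAAATA-3'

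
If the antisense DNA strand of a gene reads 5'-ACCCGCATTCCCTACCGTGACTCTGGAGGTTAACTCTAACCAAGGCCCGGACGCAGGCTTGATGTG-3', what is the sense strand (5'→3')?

The coding strand is complementary and antiparallel to the template: take the complement (A↔T, G↔C) and reverse.

5′-CACATCAAGCCTGCGTCCGGGCCTTGGTTAGAGTTAACCTCCAGAGTCACGGTAGGGAATGCGGGT-3′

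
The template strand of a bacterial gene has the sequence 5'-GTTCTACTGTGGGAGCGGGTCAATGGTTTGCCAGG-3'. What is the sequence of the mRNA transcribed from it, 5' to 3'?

RNA polymerase reads the template 3'→5' and synthesizes mRNA 5'→3' by base-pairing (A→U, T→A, G↔C). The complement of the template is CAAGATGACACCCTCGCCCAGTTACCAAACGGTCC; antiparallel, so 5'→3' the coding strand is CCTGGCAAACCATTGACCCGCTCCCACAGTAGAAC. Replace T with U for the mRNA.

5'-CCUGGCAAACCAUUGACCCGCUCCCACAGUAGAAC-3'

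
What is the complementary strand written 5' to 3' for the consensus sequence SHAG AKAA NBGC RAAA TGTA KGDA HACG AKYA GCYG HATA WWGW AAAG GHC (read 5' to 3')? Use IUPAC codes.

Standard pairs A↔T, G↔C; ambiguity codes pair R↔Y, K↔M, W↔W, S↔S, B↔V, D↔H, N↔N. Complement (SDTCTMTTNVCGYTTTACATMCHTDTGCTMRTCGRCDTATWWCWTTTCCDG), then reverse for 5'→3'.

5'-GDCCTTTWCWWTATDCRGCTRMTCGTDTHCMTACATTTYGCVNTTMTCTDS-3'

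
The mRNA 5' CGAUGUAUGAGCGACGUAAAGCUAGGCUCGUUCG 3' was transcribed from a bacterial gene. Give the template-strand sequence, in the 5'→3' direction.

5'-CGAACGAGCCTAGCTTTACGTCGCTCATACATCG-3'

Replace U with T to get the coding DNA strand: CGATGTATGAGCGACGTAAAGCTAGGCTCGTTCG. The template strand is its reverse complement (complement GCTACATACTCGCTGCATTTCGATCCGAGCAAGC, then reverse).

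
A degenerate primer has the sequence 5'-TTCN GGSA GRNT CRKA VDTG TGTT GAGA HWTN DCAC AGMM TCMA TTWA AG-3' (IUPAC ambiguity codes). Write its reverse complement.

Standard pairs A↔T, G↔C; ambiguity codes pair R↔Y, M↔K, W↔W, S↔S, D↔H, V↔B, N↔N. Complement (AAGNCCSTCYNAGYMTBHACACAACTCTDWANHGTGTCKKAGKTAAWTTC), then reverse for 5'→3'.

5'-CTTWAATKGAKKCTGTGHNAWDTCTCAACACAHBTMYGANYCTSCCNGAA-3'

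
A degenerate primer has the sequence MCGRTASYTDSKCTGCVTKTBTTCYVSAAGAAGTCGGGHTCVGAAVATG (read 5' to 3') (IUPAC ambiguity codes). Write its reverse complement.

5'-CATBTTCBGADCCCGACTTCTTSBRGAAVAMABGCAGMSHARSTAYCGK-3'

Standard pairs A↔T, G↔C; ambiguity codes pair R↔Y, M↔K, S↔S, B↔V, D↔H. Complement (KGCYATSRAHSMGACGBAMAVAAGRBSTTCTTCAGCCCDAGBCTTBTAC), then reverse for 5'→3'.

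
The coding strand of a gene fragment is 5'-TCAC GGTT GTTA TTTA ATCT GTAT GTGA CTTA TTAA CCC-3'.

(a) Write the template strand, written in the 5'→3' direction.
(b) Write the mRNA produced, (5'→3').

(a) The template strand is the reverse complement of the coding strand: complement AGTGCCAACAATAAATTAGACATACACTGAATAATTGGG, then reverse.
(b) mRNA matches the coding strand with T→U.

(a) 5′-GGGTTAATAAGTCACATACAGATTAAATAACAACCGTGA-3′
(b) 5'-UCACGGUUGUUAUUUAAUCUGUAUGUGACUUAUUAACCC-3'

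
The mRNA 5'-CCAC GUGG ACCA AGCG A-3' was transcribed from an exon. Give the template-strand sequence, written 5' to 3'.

5'-TCGCTTGGTCCACGTGG-3'

Replace U with T to get the coding DNA strand: CCACGTGGACCAAGCGA. The template strand is its reverse complement (complement GGTGCACCTGGTTCGCT, then reverse).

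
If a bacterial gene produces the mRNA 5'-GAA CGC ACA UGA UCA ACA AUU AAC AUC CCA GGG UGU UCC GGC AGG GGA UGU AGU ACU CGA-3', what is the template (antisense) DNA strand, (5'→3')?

Replace U with T to get the coding DNA strand: GAACGCACATGATCAACAATTAACATCCCAGGGTGTTCCGGCAGGGGATGTAGTACTCGA. The template strand is its reverse complement (complement CTTGCGTGTACTAGTTGTTAATTGTAGGGTCCCACAAGGCCGTCCCCTACATCATGAGCT, then reverse).

5'-TCGAGTACTACATCCCCTGCCGGAACACCCTGGGATGTTAATTGTTGATCATGTGCGTTC-3'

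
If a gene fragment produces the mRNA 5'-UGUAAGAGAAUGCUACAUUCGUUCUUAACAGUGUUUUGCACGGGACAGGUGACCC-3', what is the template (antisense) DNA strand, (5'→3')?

5'-GGGTCACCTGTCCCGTGCAAAACACTGTTAAGAACGAATGTAGCATTCTCTTACA-3'

Replace U with T to get the coding DNA strand: TGTAAGAGAATGCTACATTCGTTCTTAACAGTGTTTTGCACGGGACAGGTGACCC. The template strand is its reverse complement (complement ACATTCTCTTACGATGTAAGCAAGAATTGTCACAAAACGTGCCCTGTCCACTGGG, then reverse).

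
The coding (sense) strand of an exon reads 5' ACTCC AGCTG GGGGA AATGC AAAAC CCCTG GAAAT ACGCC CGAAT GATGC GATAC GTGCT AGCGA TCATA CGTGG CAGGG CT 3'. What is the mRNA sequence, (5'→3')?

The mRNA is synthesized from the template strand, so it matches the coding strand with T replaced by U.

5'-ACUCCAGCUGGGGGAAAUGCAAAACCCCUGGAAAUACGCCCGAAUGAUGCGAUACGUGCUAGCGAUCAUACGUGGCAGGGCU-3'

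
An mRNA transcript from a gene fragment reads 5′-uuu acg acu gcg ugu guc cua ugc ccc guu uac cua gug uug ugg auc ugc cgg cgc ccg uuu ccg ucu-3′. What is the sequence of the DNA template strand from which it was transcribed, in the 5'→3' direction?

5'-AGACGGAAACGGGCGCCGGCAGATCCACAACACTAGGTAAACGGGGCATAGGACACACGCAGTCGTAAA-3'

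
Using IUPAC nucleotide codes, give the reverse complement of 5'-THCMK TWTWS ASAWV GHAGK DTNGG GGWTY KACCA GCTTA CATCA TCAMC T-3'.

Standard pairs A↔T, G↔C; ambiguity codes pair Y↔R, M↔K, W↔W, S↔S, D↔H, V↔B, N↔N. Complement (ADGKMAWAWSTSTWBCDTCMHANCCCCWARMTGGTCGAATGTAGTAGTKGA), then reverse for 5'→3'.

5′-AGKTGATGATGTAAGCTGGTMRAWCCCCNAHMCTDCBWTSTSWAWAMKGDA-3′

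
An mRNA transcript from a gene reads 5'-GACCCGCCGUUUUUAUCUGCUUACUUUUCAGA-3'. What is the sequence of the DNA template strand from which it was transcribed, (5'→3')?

5'-TCTGAAAAGTAAGCAGATAAAAACGGCGGGTC-3'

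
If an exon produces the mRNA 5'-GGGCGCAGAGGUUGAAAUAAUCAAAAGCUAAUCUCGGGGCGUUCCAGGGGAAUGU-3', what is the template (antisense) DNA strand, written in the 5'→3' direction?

Replace U with T to get the coding DNA strand: GGGCGCAGAGGTTGAAATAATCAAAAGCTAATCTCGGGGCGTTCCAGGGGAATGT. The template strand is its reverse complement (complement CCCGCGTCTCCAACTTTATTAGTTTTCGATTAGAGCCCCGCAAGGTCCCCTTACA, then reverse).

5'-ACATTCCCCTGGAACGCCCCGAGATTAGCTTTTGATTATTTCAACCTCTGCGCCC-3'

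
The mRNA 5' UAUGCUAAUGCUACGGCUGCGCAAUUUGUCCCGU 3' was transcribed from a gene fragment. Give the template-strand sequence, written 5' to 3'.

5'-ACGGGACAAATTGCGCAGCCGTAGCATTAGCATA-3'

Replace U with T to get the coding DNA strand: TATGCTAATGCTACGGCTGCGCAATTTGTCCCGT. The template strand is its reverse complement (complement ATACGATTACGATGCCGACGCGTTAAACAGGGCA, then reverse).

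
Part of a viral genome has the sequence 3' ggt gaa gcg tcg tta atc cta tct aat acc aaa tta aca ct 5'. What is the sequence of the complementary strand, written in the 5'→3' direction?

The strand is given 3'→5', so its complement runs 5'→3' in the same left-to-right order: pair each base A↔T, G↔C.

5′-CCACTTCGCAGCAATTAGGATAGATTATGGTTTAATTGTGA-3′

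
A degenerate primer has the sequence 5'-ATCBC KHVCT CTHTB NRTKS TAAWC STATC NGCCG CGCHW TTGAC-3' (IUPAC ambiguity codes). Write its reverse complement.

5'-GTCAAWDGCGCGGCNGATASGWTTASMAYNVADAGAGBDMGVGAT-3'

Standard pairs A↔T, G↔C; ambiguity codes pair R↔Y, K↔M, W↔W, S↔S, B↔V, H↔D, N↔N. Complement (TAGVGMDBGAGADAVNYAMSATTWGSATAGNCGGCGCGDWAACTG), then reverse for 5'→3'.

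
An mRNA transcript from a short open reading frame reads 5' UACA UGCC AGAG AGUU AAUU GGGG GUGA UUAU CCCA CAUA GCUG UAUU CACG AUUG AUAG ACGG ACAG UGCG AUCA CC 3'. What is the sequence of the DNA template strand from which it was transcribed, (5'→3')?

5'-GGTGATCGCACTGTCCGTCTATCAATCGTGAATACAGCTATGTGGGATAATCACCCCCAATTAACTCTCTGGCATGTA-3'

Replace U with T to get the coding DNA strand: TACATGCCAGAGAGTTAATTGGGGGTGATTATCCCACATAGCTGTATTCACGATTGATAGACGGACAGTGCGATCACC. The template strand is its reverse complement (complement ATGTACGGTCTCTCAATTAACCCCCACTAATAGGGTGTATCGACATAAGTGCTAACTATCTGCCTGTCACGCTAGTGG, then reverse).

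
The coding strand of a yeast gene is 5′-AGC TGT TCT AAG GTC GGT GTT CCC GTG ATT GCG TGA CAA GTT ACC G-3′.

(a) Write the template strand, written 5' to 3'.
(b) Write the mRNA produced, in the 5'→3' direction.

(a) The template strand is the reverse complement of the coding strand: complement TCGACAAGATTCCAGCCACAAGGGCACTAACGCACTGTTCAATGGC, then reverse.
(b) mRNA matches the coding strand with T→U.

(a) 5'-CGGTAACTTGTCACGCAATCACGGGAACACCGACCTTAGAACAGCT-3'
(b) 5'-AGCUGUUCUAAGGUCGGUGUUCCCGUGAUUGCGUGACAAGUUACCG-3'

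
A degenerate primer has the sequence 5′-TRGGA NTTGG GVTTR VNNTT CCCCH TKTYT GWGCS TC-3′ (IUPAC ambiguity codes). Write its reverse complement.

Standard pairs A↔T, G↔C; ambiguity codes pair R↔Y, K↔M, W↔W, S↔S, H↔D, V↔B, N↔N. Complement (AYCCTNAACCCBAAYBNNAAGGGGDAMARACWCGSAG), then reverse for 5'→3'.

5'-GASGCWCARAMADGGGGAANNBYAABCCCAANTCCYA-3'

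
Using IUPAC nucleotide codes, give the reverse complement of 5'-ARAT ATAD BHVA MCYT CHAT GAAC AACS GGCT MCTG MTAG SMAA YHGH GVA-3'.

Standard pairs A↔T, G↔C; ambiguity codes pair R↔Y, M↔K, S↔S, B↔V, D↔H. Complement (TYTATATHVDBTKGRAGDTACTTGTTGSCCGAKGACKATCSKTTRDCDCBT), then reverse for 5'→3'.

5′-TBCDCDRTTKSCTAKCAGKAGCCSGTTGTTCATDGARGKTBDVHTATATYT-3′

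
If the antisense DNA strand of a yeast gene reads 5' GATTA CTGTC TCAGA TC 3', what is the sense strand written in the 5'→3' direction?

5'-GATCTGAGACAGTAATC-3'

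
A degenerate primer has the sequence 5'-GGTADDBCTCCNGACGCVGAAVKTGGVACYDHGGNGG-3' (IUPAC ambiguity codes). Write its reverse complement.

5'-CCNCCDHRGTBCCAMBTTCBGCGTCNGGAGVHHTACC-3'

Standard pairs A↔T, G↔C; ambiguity codes pair Y↔R, K↔M, B↔V, D↔H, N↔N. Complement (CCATHHVGAGGNCTGCGBCTTBMACCBTGRHDCCNCC), then reverse for 5'→3'.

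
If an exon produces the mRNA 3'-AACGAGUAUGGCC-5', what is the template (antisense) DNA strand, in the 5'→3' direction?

5'-TTGCTCATACCGG-3'

Written 5'→3' the mRNA is CCGGUAUGAGCAA, so the coding DNA strand is CCGGTATGAGCAA. The template is its reverse complement.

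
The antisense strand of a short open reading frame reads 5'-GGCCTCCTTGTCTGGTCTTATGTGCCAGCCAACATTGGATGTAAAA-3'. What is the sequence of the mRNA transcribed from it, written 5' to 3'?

5'-UUUUACAUCCAAUGUUGGCUGGCACAUAAGACCAGACAAGGAGGCC-3'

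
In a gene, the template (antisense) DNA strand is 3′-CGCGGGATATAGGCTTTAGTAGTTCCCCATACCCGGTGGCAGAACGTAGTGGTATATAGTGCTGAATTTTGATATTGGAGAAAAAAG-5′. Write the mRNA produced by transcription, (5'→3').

Reading the template 3'→5' as shown, RNA polymerase pairs each base (A→U, T→A, G↔C) to build mRNA 5'→3' directly.

5'-GCGCCCUAUAUCCGAAAUCAUCAAGGGGUAUGGGCCACCGUCUUGCAUCACCAUAUAUCACGACUUAAAACUAUAACCUCUUUUUUC-3'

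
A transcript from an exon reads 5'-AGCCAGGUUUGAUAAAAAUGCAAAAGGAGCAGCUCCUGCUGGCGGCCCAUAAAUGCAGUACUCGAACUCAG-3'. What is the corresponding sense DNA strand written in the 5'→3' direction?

The coding DNA strand has the same 5'→3' sequence as the mRNA with U replaced by T.

5'-AGCCAGGTTTGATAAAAATGCAAAAGGAGCAGCTCCTGCTGGCGGCCCATAAATGCAGTACTCGAACTCAG-3'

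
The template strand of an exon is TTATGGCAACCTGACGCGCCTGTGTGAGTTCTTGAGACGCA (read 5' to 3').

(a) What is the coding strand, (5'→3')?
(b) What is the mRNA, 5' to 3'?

(a) The coding strand is the reverse complement of the template: complement AATACCGTTGGACTGCGCGGACACACTCAAGAACTCTGCGT, then reverse.
(b) mRNA has the coding-strand sequence with T→U.

(a) 5'-TGCGTCTCAAGAACTCACACAGGCGCGTCAGGTTGCCATAA-3'
(b) 5′-UGCGUCUCAAGAACUCACACAGGCGCGUCAGGUUGCCAUAA-3′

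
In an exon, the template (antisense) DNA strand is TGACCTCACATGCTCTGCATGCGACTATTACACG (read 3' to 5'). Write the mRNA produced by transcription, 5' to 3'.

5'-ACUGGAGUGUACGAGACGUACGCUGAUAAUGUGC-3'

Reading the template 3'→5' as shown, RNA polymerase pairs each base (A→U, T→A, G↔C) to build mRNA 5'→3' directly.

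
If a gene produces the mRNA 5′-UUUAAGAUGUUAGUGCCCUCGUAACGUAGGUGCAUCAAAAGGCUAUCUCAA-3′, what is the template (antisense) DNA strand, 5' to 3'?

5'-TTGAGATAGCCTTTTGATGCACCTACGTTACGAGGGCACTAACATCTTAAA-3'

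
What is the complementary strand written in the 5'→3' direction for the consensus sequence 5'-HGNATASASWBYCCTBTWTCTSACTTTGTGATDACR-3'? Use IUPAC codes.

5'-YGTHATCACAAAGTSAGAWAVAGGRVWSTSTATNCD-3'

Standard pairs A↔T, G↔C; ambiguity codes pair R↔Y, W↔W, S↔S, B↔V, D↔H, N↔N. Complement (DCNTATSTSWVRGGAVAWAGASTGAAACACTAHTGY), then reverse for 5'→3'.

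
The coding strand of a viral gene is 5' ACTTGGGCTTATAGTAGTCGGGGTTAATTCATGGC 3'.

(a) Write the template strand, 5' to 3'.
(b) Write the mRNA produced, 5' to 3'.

(a) 5'-GCCATGAATTAACCCCGACTACTATAAGCCCAAGT-3'
(b) 5'-ACUUGGGCUUAUAGUAGUCGGGGUUAAUUCAUGGC-3'

(a) The template strand is the reverse complement of the coding strand: complement TGAACCCGAATATCATCAGCCCCAATTAAGTACCG, then reverse.
(b) mRNA matches the coding strand with T→U.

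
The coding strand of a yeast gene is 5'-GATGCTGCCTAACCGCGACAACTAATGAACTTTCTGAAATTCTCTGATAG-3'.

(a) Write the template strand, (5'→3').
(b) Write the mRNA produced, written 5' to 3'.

(a) The template strand is the reverse complement of the coding strand: complement CTACGACGGATTGGCGCTGTTGATTACTTGAAAGACTTTAAGAGACTATC, then reverse.
(b) mRNA matches the coding strand with T→U.

(a) 5′-CTATCAGAGAATTTCAGAAAGTTCATTAGTTGTCGCGGTTAGGCAGCATC-3′
(b) 5'-GAUGCUGCCUAACCGCGACAACUAAUGAACUUUCUGAAAUUCUCUGAUAG-3'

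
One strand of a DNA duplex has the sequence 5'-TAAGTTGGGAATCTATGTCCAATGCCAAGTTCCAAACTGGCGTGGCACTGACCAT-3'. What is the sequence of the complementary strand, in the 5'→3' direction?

5'-ATGGTCAGTGCCACGCCAGTTTGGAACTTGGCATTGGACATAGATTCCCAACTTA-3'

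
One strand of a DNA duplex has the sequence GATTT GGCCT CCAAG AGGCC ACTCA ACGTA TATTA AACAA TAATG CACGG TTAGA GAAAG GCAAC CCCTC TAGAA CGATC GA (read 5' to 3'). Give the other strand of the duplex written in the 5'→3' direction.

5'-TCGATCGTTCTAGAGGGGTTGCCTTTCTCTAACCGTGCATTATTGTTTAATATACGTTGAGTGGCCTCTTGGAGGCCAAATC-3'

The complement of GATTTGGCCTCCAAGAGGCCACTCAACGTATATTAAACAATAATGCACGGTTAGAGAAAGGCAACCCCTCTAGAACGATCGA is CTAAACCGGAGGTTCTCCGGTGAGTTGCATATAATTTGTTATTACGTGCCAATCTCTTTCCGTTGGGGAGATCTTGCTAGCT (A↔T, G↔C). DNA strands are antiparallel, so the complementary strand runs 3'→5'; reversing gives the 5'→3' form.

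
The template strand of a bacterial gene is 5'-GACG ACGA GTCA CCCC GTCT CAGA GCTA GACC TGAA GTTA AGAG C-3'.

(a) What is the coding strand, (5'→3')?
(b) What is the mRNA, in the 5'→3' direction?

(a) The coding strand is the reverse complement of the template: complement CTGCTGCTCAGTGGGGCAGAGTCTCGATCTGGACTTCAATTCTCG, then reverse.
(b) mRNA has the coding-strand sequence with T→U.

(a) 5′-GCTCTTAACTTCAGGTCTAGCTCTGAGACGGGGTGACTCGTCGTC-3′
(b) 5'-GCUCUUAACUUCAGGUCUAGCUCUGAGACGGGGUGACUCGUCGUC-3'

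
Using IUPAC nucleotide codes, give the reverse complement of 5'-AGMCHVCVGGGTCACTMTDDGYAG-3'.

5′-CTRCHHAKAGTGACCCBGBDGKCT-3′

Standard pairs A↔T, G↔C; ambiguity codes pair Y↔R, M↔K, D↔H, V↔B. Complement (TCKGDBGBCCCAGTGAKAHHCRTC), then reverse for 5'→3'.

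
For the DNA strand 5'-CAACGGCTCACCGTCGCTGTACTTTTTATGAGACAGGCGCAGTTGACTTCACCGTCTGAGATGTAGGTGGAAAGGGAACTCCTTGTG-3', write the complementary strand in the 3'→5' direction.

Base-pairing A↔T, G↔C gives the complement. The complementary strand is antiparallel, so paired with a 5'→3' strand it runs 3'→5'.

3'-GTTGCCGAGTGGCAGCGACATGAAAAATACTCTGTCCGCGTCAACTGAAGTGGCAGACTCTACATCCACCTTTCCCTTGAGGAACAC-5'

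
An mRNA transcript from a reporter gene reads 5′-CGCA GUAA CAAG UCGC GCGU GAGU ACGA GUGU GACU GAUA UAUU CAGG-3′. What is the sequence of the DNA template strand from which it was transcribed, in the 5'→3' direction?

5′-CCTGAATATATCAGTCACACTCGTACTCACGCGCGACTTGTTACTGCG-3′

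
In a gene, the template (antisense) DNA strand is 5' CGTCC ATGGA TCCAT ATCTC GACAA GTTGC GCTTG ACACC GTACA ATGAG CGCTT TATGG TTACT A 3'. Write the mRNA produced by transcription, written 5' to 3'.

5'-UAGUAACCAUAAAGCGCUCAUUGUACGGUGUCAAGCGCAACUUGUCGAGAUAUGGAUCCAUGGACG-3'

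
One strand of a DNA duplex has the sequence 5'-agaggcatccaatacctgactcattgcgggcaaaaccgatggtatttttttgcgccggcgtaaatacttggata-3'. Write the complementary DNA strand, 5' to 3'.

5'-TATCCAAGTATTTACGCCGGCGCAAAAAAATACCATCGGTTTTGCCCGCAATGAGTCAGGTATTGGATGCCTCT-3'

The complement of AGAGGCATCCAATACCTGACTCATTGCGGGCAAAACCGATGGTATTTTTTTGCGCCGGCGTAAATACTTGGATA is TCTCCGTAGGTTATGGACTGAGTAACGCCCGTTTTGGCTACCATAAAAAAACGCGGCCGCATTTATGAACCTAT (A↔T, G↔C). DNA strands are antiparallel, so the complementary strand runs 3'→5'; reversing gives the 5'→3' form.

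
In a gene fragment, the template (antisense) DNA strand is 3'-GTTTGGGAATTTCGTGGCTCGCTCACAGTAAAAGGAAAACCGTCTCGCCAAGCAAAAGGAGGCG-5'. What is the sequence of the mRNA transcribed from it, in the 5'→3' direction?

Reading the template 3'→5' as shown, RNA polymerase pairs each base (A→U, T→A, G↔C) to build mRNA 5'→3' directly.

5'-CAAACCCUUAAAGCACCGAGCGAGUGUCAUUUUCCUUUUGGCAGAGCGGUUCGUUUUCCUCCGC-3'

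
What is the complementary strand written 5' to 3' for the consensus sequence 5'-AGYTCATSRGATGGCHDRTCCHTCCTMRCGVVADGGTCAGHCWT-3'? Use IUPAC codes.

Standard pairs A↔T, G↔C; ambiguity codes pair R↔Y, M↔K, W↔W, S↔S, D↔H, V↔B. Complement (TCRAGTASYCTACCGDHYAGGDAGGAKYGCBBTHCCAGTCDGWA), then reverse for 5'→3'.

5'-AWGDCTGACCHTBBCGYKAGGADGGAYHDGCCATCYSATGARCT-3'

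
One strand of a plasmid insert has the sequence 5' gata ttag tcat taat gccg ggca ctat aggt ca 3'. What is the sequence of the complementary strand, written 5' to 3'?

Pairing A↔T and G↔C gives CTATAATCAGTAATTACGGCCCGTGATATCCAGT, running 3'→5'. Reverse for the 5'→3' convention.

5'-TGACCTATAGTGCCCGGCATTAATGACTAATATC-3'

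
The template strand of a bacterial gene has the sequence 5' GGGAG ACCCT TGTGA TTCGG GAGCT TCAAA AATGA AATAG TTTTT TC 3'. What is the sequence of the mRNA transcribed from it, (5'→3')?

5'-GAAAAAACUAUUUCAUUUUUGAAGCUCCCGAAUCACAAGGGUCUCCC-3'

RNA polymerase reads the template 3'→5' and synthesizes mRNA 5'→3' by base-pairing (A→U, T→A, G↔C). The complement of the template is CCCTCTGGGAACACTAAGCCCTCGAAGTTTTTACTTTATCAAAAAAG; antiparallel, so 5'→3' the coding strand is GAAAAAACTATTTCATTTTTGAAGCTCCCGAATCACAAGGGTCTCCC. Replace T with U for the mRNA.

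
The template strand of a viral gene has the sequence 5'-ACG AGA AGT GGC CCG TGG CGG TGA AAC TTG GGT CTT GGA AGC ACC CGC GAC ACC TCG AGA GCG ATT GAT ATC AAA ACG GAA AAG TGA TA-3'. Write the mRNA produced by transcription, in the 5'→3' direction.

The mRNA has the sequence of the coding strand (reverse complement of the template) with T→U. Reverse complement of ACGAGAAGTGGCCCGTGGCGGTGAAACTTGGGTCTTGGAAGCACCCGCGACACCTCGAGAGCGATTGATATCAAAACGGAAAAGTGATA is TATCACTTTTCCGTTTTGATATCAATCGCTCTCGAGGTGTCGCGGGTGCTTCCAAGACCCAAGTTTCACCGCCACGGGCCACTTCTCGT; then T→U.

5'-UAUCACUUUUCCGUUUUGAUAUCAAUCGCUCUCGAGGUGUCGCGGGUGCUUCCAAGACCCAAGUUUCACCGCCACGGGCCACUUCUCGU-3'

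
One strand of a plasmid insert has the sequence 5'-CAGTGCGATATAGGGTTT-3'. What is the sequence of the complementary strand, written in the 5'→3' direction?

5'-AAACCCTATATCGCACTG-3'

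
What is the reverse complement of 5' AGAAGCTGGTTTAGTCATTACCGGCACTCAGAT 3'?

5'-ATCTGAGTGCCGGTAATGACTAAACCAGCTTCT-3'

Complement each base (A↔T, G↔C): TCTTCGACCAAATCAGTAATGGCCGTGAGTCTA. Then reverse.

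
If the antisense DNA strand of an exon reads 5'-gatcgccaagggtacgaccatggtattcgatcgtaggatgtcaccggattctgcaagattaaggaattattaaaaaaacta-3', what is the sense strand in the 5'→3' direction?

5'-TAGTTTTTTTAATAATTCCTTAATCTTGCAGAATCCGGTGACATCCTACGATCGAATACCATGGTCGTACCCTTGGCGATC-3'

The coding strand is complementary and antiparallel to the template: take the complement (A↔T, G↔C) and reverse.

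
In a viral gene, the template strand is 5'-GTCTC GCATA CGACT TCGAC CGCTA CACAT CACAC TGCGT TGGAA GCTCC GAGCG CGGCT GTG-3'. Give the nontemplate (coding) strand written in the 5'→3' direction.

The coding strand is complementary and antiparallel to the template: take the complement (A↔T, G↔C) and reverse.

5'-CACAGCCGCGCTCGGAGCTTCCAACGCAGTGTGATGTGTAGCGGTCGAAGTCGTATGCGAGAC-3'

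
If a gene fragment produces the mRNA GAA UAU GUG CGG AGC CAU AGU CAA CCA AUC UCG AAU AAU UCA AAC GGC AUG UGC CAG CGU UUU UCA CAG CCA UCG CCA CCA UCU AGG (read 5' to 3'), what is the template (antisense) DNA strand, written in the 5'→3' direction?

Replace U with T to get the coding DNA strand: GAATATGTGCGGAGCCATAGTCAACCAATCTCGAATAATTCAAACGGCATGTGCCAGCGTTTTTCACAGCCATCGCCACCATCTAGG. The template strand is its reverse complement (complement CTTATACACGCCTCGGTATCAGTTGGTTAGAGCTTATTAAGTTTGCCGTACACGGTCGCAAAAAGTGTCGGTAGCGGTGGTAGATCC, then reverse).

5'-CCTAGATGGTGGCGATGGCTGTGAAAAACGCTGGCACATGCCGTTTGAATTATTCGAGATTGGTTGACTATGGCTCCGCACATATTC-3'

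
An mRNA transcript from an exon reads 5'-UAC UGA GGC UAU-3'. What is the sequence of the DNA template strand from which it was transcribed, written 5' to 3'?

5'-ATAGCCTCAGTA-3'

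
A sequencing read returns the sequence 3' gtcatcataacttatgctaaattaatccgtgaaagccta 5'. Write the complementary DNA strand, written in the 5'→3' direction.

5'-CAGTAGTATTGAATACGATTTAATTAGGCACTTTCGGAT-3'

The strand is given 3'→5', so its complement runs 5'→3' in the same left-to-right order: pair each base A↔T, G↔C.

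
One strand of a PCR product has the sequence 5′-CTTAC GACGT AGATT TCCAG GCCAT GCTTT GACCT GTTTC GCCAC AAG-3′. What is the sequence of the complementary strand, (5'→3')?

The complement of CTTACGACGTAGATTTCCAGGCCATGCTTTGACCTGTTTCGCCACAAG is GAATGCTGCATCTAAAGGTCCGGTACGAAACTGGACAAAGCGGTGTTC (A↔T, G↔C). DNA strands are antiparallel, so the complementary strand runs 3'→5'; reversing gives the 5'→3' form.

5'-CTTGTGGCGAAACAGGTCAAAGCATGGCCTGGAAATCTACGTCGTAAG-3'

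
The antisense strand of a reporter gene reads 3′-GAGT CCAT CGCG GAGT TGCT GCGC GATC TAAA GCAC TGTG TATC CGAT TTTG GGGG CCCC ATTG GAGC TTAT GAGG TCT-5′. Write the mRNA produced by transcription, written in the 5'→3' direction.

5'-CUCAGGUAGCGCCUCAACGACGCGCUAGAUUUCGUGACACAUAGGCUAAAACCCCCGGGGUAACCUCGAAUACUCCAGA-3'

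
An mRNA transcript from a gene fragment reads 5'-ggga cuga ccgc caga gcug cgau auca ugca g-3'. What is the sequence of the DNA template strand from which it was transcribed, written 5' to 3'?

Replace U with T to get the coding DNA strand: GGGACTGACCGCCAGAGCTGCGATATCATGCAG. The template strand is its reverse complement (complement CCCTGACTGGCGGTCTCGACGCTATAGTACGTC, then reverse).

5'-CTGCATGATATCGCAGCTCTGGCGGTCAGTCCC-3'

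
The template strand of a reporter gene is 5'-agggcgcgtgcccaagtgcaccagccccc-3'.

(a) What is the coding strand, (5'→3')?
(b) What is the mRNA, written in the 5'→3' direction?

(a) 5'-GGGGGCTGGTGCACTTGGGCACGCGCCCT-3'
(b) 5'-GGGGGCUGGUGCACUUGGGCACGCGCCCU-3'

(a) The coding strand is the reverse complement of the template: complement TCCCGCGCACGGGTTCACGTGGTCGGGGG, then reverse.
(b) mRNA has the coding-strand sequence with T→U.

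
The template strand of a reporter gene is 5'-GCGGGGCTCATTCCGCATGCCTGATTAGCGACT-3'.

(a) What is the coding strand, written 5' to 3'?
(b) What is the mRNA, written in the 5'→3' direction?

(a) 5'-AGTCGCTAATCAGGCATGCGGAATGAGCCCCGC-3'
(b) 5′-AGUCGCUAAUCAGGCAUGCGGAAUGAGCCCCGC-3′

(a) The coding strand is the reverse complement of the template: complement CGCCCCGAGTAAGGCGTACGGACTAATCGCTGA, then reverse.
(b) mRNA has the coding-strand sequence with T→U.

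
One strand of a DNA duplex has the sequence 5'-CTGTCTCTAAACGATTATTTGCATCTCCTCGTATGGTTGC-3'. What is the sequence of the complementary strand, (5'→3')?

5′-GCAACCATACGAGGAGATGCAAATAATCGTTTAGAGACAG-3′

The complement of CTGTCTCTAAACGATTATTTGCATCTCCTCGTATGGTTGC is GACAGAGATTTGCTAATAAACGTAGAGGAGCATACCAACG (A↔T, G↔C). DNA strands are antiparallel, so the complementary strand runs 3'→5'; reversing gives the 5'→3' form.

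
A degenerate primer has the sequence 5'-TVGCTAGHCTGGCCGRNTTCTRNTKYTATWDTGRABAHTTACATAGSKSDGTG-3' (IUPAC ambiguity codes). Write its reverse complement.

Standard pairs A↔T, G↔C; ambiguity codes pair R↔Y, K↔M, W↔W, S↔S, B↔V, D↔H, N↔N. Complement (ABCGATCDGACCGGCYNAAGAYNAMRATAWHACYTVTDAATGTATCSMSHCAC), then reverse for 5'→3'.

5'-CACHSMSCTATGTAADTVTYCAHWATARMANYAGAANYCGGCCAGDCTAGCBA-3'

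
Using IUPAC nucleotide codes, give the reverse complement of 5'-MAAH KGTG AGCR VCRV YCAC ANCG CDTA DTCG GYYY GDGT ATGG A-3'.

Standard pairs A↔T, G↔C; ambiguity codes pair R↔Y, M↔K, D↔H, V↔B, N↔N. Complement (KTTDMCACTCGYBGYBRGTGTNGCGHATHAGCCRRRCHCATACCT), then reverse for 5'→3'.

5'-TCCATACHCRRRCCGAHTAHGCGNTGTGRBYGBYGCTCACMDTTK-3'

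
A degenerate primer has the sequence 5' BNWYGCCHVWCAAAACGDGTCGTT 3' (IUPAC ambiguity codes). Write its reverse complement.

Standard pairs A↔T, G↔C; ambiguity codes pair Y↔R, W↔W, B↔V, D↔H, N↔N. Complement (VNWRCGGDBWGTTTTGCHCAGCAA), then reverse for 5'→3'.

5'-AACGACHCGTTTTGWBDGGCRWNV-3'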